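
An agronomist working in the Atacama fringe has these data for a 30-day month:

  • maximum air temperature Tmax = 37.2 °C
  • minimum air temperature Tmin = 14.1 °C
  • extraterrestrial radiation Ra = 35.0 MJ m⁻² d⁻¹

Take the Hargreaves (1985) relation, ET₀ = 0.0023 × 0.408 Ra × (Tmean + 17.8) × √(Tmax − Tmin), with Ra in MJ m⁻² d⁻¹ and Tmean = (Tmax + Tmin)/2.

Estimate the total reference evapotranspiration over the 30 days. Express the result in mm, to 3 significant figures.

206 mm

Tmean = (37.2 + 14.1)/2 = 25.65 °C
0.408 Ra = 0.408 × 35.0 = 14.2800 mm/d equivalent
ET₀ = 0.0023 × 14.2800 × (25.65 + 17.8) × √23.1 = 0.0023 × 14.2800 × 43.45 × 4.8062 = 6.8588 mm/d
Over 30 days: 6.8588 × 30 = 205.764 mm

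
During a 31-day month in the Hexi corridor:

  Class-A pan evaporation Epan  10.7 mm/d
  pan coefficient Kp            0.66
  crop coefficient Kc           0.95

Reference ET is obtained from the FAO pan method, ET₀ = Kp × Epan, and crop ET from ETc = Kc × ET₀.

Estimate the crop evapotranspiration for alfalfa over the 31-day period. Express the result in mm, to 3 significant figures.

208 mm

ET₀ = 0.66 × 10.7 = 7.0620 mm/d
ETc = Kc × ET₀ = 0.95 × 7.0620 = 6.7089 mm/d
Over 31 days: 6.7089 × 31 = 207.976 mm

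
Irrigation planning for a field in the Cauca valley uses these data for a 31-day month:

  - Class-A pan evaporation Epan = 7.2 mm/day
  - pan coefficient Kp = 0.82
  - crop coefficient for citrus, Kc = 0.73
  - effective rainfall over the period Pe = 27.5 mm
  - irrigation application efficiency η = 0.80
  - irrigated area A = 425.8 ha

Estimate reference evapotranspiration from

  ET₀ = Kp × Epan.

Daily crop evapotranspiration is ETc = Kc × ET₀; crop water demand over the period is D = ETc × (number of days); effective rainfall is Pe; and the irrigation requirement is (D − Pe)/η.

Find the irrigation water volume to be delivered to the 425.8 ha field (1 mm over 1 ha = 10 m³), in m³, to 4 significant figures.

ET₀ = 0.82 × 7.2 = 5.9040 mm/d
ETc = Kc × ET₀ = 0.73 × 5.9040 = 4.3099 mm/d
Crop demand D = ETc × 31 d = 4.3099 × 31 = 133.607 mm
D − Pe = 133.607 − 27.5 = 106.107 mm
Gross irrigation = 106.107 / 0.80 = 132.634 mm
Volume = 132.634 mm × 425.8 ha × 10 = 564755.6 m³

564800 m³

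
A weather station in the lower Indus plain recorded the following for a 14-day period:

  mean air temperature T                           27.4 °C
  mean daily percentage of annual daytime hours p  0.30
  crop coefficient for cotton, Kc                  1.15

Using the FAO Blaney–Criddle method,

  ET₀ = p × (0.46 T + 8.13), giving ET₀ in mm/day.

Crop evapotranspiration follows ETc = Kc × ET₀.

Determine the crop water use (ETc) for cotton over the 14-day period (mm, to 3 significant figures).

100 mm

ET₀ = 0.30 × (0.46 × 27.4 + 8.13) = 0.30 × 20.734 = 6.2202 mm/d
ETc = Kc × ET₀ = 1.15 × 6.2202 = 7.1532 mm/d
Over 14 days: 7.1532 × 14 = 100.145 mm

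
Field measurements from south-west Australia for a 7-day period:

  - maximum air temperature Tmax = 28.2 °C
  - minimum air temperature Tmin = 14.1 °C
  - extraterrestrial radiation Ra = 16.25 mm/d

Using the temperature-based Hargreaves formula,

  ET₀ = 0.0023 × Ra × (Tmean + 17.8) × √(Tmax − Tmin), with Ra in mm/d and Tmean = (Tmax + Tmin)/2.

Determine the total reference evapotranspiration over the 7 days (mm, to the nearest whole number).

38 mm

Tmean = (28.2 + 14.1)/2 = 21.15 °C
ET₀ = 0.0023 × 16.25 × (21.15 + 17.8) × √14.1 = 0.0023 × 16.25 × 38.95 × 3.7550 = 5.4664 mm/d
Over 7 days: 5.4664 × 7 = 38.265 mm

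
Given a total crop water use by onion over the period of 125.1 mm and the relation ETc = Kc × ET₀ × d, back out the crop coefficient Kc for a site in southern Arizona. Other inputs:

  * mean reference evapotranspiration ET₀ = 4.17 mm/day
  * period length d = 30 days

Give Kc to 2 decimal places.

1.00

ETc = Kc × ET₀ × d  ⇒  Kc = ETc / (ET₀ × d)
Kc = 125.1 / (4.17 × 30) = 125.1 / 125.10 = 1.0000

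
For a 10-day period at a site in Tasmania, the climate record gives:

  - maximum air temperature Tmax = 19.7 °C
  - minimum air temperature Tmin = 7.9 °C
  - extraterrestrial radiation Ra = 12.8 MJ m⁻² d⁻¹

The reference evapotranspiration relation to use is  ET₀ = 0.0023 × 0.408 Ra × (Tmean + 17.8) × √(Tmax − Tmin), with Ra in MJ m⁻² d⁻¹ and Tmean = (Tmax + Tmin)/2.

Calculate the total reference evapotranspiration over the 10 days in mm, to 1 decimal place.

Tmean = (19.7 + 7.9)/2 = 13.80 °C
0.408 Ra = 0.408 × 12.8 = 5.2224 mm/d equivalent
ET₀ = 0.0023 × 5.2224 × (13.80 + 17.8) × √11.8 = 0.0023 × 5.2224 × 31.60 × 3.4351 = 1.3038 mm/d
Over 10 days: 1.3038 × 10 = 13.038 mm

13.0 mm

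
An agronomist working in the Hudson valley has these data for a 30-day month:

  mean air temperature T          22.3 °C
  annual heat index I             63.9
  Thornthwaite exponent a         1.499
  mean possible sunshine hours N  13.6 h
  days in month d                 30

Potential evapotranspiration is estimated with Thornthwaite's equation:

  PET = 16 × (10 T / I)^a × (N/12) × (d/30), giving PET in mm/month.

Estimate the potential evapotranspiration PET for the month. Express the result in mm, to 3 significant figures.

118 mm

10T/I = 10 × 22.3 / 63.9 = 3.4898
(10T/I)^a = 3.4898^1.499 = 6.5112
Uncorrected PET = 16 × 6.5112 = 104.179 mm
Correction = (N/12)(d/30) = (13.6/12)(30/30) = 1.1333
PET = 104.179 × 1.1333 = 118.066 mm/month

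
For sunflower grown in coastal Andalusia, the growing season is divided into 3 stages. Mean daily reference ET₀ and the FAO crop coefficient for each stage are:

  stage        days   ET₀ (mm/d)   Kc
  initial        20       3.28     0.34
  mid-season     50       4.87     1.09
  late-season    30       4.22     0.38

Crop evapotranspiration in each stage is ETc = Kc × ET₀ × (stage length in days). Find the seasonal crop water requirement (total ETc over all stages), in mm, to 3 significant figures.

336 mm

initial: 0.34 × 3.28 × 20 = 22.30 mm
mid-season: 1.09 × 4.87 × 50 = 265.42 mm
late-season: 0.38 × 4.22 × 30 = 48.11 mm
Seasonal total = 335.83 mm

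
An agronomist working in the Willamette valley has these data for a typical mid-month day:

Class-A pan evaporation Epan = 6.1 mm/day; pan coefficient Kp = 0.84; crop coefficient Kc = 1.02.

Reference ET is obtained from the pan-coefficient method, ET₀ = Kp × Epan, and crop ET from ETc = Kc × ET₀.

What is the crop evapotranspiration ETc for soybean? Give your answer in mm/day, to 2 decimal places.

ET₀ = 0.84 × 6.1 = 5.1240 mm/d
ETc = Kc × ET₀ = 1.02 × 5.1240 = 5.2265 mm/d

5.23 mm/day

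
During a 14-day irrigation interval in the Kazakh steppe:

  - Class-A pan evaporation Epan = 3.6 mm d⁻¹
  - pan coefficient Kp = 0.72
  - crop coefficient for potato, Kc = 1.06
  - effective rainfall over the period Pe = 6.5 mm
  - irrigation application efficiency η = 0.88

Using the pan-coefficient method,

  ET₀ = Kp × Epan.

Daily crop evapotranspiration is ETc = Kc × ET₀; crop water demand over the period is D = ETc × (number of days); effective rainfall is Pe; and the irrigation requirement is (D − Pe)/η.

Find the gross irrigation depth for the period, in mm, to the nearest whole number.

36 mm

ET₀ = 0.72 × 3.6 = 2.5920 mm/d
ETc = Kc × ET₀ = 1.06 × 2.5920 = 2.7475 mm/d
Crop demand D = ETc × 14 d = 2.7475 × 14 = 38.465 mm
D − Pe = 38.465 − 6.5 = 31.965 mm
Gross irrigation = 31.965 / 0.88 = 36.324 mm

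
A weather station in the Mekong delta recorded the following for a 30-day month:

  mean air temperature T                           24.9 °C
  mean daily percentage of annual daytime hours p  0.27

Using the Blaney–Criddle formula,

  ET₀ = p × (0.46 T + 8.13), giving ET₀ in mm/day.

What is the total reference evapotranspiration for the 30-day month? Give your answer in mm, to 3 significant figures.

159 mm

ET₀ = 0.27 × (0.46 × 24.9 + 8.13) = 0.27 × 19.584 = 5.2877 mm/d
Monthly total = 5.2877 × 30 = 158.631 mm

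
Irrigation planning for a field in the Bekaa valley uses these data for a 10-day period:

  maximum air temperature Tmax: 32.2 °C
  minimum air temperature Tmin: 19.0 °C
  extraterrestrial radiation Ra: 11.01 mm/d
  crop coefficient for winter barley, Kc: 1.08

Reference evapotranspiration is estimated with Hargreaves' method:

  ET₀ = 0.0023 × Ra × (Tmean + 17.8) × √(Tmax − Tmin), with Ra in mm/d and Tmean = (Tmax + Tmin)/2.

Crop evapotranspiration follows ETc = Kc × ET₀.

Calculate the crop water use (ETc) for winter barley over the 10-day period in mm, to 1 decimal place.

43.1 mm

Tmean = (32.2 + 19.0)/2 = 25.60 °C
ET₀ = 0.0023 × 11.01 × (25.60 + 17.8) × √13.2 = 0.0023 × 11.01 × 43.40 × 3.6332 = 3.9930 mm/d
ETc = Kc × ET₀ = 1.08 × 3.9930 = 4.3124 mm/d
Over 10 days: 4.3124 × 10 = 43.124 mm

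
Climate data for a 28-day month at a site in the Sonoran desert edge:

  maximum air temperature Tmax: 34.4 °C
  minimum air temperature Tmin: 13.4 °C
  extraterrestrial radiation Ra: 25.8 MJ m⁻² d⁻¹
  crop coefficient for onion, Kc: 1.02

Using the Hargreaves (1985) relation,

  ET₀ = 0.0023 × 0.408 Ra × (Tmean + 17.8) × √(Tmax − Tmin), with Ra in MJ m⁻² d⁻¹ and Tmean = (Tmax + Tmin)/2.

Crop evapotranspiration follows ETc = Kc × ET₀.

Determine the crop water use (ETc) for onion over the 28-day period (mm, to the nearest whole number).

Tmean = (34.4 + 13.4)/2 = 23.90 °C
0.408 Ra = 0.408 × 25.8 = 10.5264 mm/d equivalent
ET₀ = 0.0023 × 10.5264 × (23.90 + 17.8) × √21.0 = 0.0023 × 10.5264 × 41.70 × 4.5826 = 4.6265 mm/d
ETc = Kc × ET₀ = 1.02 × 4.6265 = 4.7190 mm/d
Over 28 days: 4.7190 × 28 = 132.132 mm

132 mm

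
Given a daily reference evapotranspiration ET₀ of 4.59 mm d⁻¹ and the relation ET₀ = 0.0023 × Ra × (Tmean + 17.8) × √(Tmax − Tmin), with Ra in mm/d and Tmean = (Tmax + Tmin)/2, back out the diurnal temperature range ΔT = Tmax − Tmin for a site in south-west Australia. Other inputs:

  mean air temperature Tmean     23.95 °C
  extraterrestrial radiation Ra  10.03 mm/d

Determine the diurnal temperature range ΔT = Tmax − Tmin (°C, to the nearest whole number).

23 °C

√ΔT = ET₀ / [0.0023 × Ra × (Tmean+17.8)] = 4.59 / (0.0023 × 10.03 × 41.75) = 4.7657
ΔT = 4.7657² = 22.712 °C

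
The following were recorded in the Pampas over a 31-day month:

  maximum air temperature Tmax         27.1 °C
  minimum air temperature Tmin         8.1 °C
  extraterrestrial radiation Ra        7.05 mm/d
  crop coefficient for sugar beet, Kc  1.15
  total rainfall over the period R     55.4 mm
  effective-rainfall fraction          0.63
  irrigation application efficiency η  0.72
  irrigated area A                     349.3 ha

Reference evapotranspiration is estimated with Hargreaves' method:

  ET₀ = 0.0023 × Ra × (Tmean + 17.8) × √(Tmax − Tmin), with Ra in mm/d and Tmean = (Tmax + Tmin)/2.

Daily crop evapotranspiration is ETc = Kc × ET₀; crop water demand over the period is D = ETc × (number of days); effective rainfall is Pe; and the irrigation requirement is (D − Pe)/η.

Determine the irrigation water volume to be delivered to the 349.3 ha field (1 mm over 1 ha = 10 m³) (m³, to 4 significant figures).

Tmean = (27.1 + 8.1)/2 = 17.60 °C
ET₀ = 0.0023 × 7.05 × (17.60 + 17.8) × √19.0 = 0.0023 × 7.05 × 35.40 × 4.3589 = 2.5021 mm/d
ETc = Kc × ET₀ = 1.15 × 2.5021 = 2.8774 mm/d
Crop demand D = ETc × 31 d = 2.8774 × 31 = 89.199 mm
Pe = 0.63 × 55.4 = 34.902 mm
D − Pe = 89.199 − 34.902 = 54.297 mm
Gross irrigation = 54.297 / 0.72 = 75.413 mm
Volume = 75.413 mm × 349.3 ha × 10 = 263417.6 m³

263400 m³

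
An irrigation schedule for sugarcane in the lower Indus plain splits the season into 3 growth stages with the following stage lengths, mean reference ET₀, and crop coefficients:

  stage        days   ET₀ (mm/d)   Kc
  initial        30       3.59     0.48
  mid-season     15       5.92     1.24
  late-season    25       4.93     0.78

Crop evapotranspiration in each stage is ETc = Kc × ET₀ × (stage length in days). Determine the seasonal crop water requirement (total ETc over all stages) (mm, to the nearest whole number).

initial: 0.48 × 3.59 × 30 = 51.70 mm
mid-season: 1.24 × 5.92 × 15 = 110.11 mm
late-season: 0.78 × 4.93 × 25 = 96.14 mm
Seasonal total = 257.95 mm

258 mm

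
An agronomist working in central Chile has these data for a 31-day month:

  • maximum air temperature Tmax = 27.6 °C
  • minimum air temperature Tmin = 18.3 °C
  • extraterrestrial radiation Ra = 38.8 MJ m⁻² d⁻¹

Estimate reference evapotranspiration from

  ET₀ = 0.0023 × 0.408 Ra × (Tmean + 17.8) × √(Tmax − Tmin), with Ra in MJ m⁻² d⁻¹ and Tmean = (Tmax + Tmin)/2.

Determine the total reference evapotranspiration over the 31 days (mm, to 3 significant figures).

Tmean = (27.6 + 18.3)/2 = 22.95 °C
0.408 Ra = 0.408 × 38.8 = 15.8304 mm/d equivalent
ET₀ = 0.0023 × 15.8304 × (22.95 + 17.8) × √9.3 = 0.0023 × 15.8304 × 40.75 × 3.0496 = 4.5247 mm/d
Over 31 days: 4.5247 × 31 = 140.266 mm

140 mm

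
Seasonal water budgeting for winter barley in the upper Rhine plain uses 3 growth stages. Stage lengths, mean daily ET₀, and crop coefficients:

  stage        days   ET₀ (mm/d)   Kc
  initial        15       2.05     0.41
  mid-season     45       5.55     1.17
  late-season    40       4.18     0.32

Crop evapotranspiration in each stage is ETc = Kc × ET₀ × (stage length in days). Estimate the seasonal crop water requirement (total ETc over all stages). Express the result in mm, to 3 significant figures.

initial: 0.41 × 2.05 × 15 = 12.61 mm
mid-season: 1.17 × 5.55 × 45 = 292.21 mm
late-season: 0.32 × 4.18 × 40 = 53.50 mm
Seasonal total = 358.32 mm

358 mm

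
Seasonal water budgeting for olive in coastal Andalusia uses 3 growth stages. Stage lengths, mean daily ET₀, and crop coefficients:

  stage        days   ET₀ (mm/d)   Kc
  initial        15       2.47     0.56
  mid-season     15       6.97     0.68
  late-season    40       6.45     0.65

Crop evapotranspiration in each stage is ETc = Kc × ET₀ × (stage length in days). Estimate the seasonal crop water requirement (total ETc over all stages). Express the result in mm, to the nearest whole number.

260 mm

initial: 0.56 × 2.47 × 15 = 20.75 mm
mid-season: 0.68 × 6.97 × 15 = 71.09 mm
late-season: 0.65 × 6.45 × 40 = 167.70 mm
Seasonal total = 259.54 mm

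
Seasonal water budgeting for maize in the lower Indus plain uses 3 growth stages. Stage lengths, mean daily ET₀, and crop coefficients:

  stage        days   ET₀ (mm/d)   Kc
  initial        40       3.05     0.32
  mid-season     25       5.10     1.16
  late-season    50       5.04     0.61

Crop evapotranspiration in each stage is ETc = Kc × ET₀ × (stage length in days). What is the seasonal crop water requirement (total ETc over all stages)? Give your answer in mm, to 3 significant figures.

341 mm

initial: 0.32 × 3.05 × 40 = 39.04 mm
mid-season: 1.16 × 5.10 × 25 = 147.90 mm
late-season: 0.61 × 5.04 × 50 = 153.72 mm
Seasonal total = 340.66 mm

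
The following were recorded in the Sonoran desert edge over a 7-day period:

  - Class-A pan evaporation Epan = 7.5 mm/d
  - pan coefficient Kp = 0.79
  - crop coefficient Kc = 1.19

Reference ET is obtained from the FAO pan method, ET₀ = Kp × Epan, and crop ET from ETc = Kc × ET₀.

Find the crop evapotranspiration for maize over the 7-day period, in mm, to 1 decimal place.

49.4 mm

ET₀ = 0.79 × 7.5 = 5.9250 mm/d
ETc = Kc × ET₀ = 1.19 × 5.9250 = 7.0508 mm/d
Over 7 days: 7.0508 × 7 = 49.356 mm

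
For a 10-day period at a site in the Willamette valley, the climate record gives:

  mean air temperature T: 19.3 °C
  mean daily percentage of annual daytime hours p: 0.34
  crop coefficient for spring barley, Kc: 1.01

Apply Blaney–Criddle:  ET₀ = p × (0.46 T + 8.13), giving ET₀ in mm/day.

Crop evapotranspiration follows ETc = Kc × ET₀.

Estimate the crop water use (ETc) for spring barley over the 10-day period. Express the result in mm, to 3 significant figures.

ET₀ = 0.34 × (0.46 × 19.3 + 8.13) = 0.34 × 17.008 = 5.7827 mm/d
ETc = Kc × ET₀ = 1.01 × 5.7827 = 5.8405 mm/d
Over 10 days: 5.8405 × 10 = 58.405 mm

58.4 mm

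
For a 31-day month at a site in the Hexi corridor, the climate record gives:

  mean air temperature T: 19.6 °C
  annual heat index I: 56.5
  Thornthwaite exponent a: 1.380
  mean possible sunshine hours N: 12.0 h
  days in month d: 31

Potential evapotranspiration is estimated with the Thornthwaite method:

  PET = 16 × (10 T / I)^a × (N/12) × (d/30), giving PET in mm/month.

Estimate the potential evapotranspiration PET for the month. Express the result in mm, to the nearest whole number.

92 mm

10T/I = 10 × 19.6 / 56.5 = 3.4690
(10T/I)^a = 3.4690^1.380 = 5.5652
Uncorrected PET = 16 × 5.5652 = 89.043 mm
Correction = (N/12)(d/30) = (12.0/12)(31/30) = 1.0333
PET = 89.043 × 1.0333 = 92.008 mm/month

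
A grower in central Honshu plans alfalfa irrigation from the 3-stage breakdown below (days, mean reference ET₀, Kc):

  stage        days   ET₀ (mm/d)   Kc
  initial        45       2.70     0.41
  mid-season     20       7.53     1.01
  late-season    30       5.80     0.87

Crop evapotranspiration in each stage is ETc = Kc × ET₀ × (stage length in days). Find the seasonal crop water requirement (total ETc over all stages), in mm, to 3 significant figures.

initial: 0.41 × 2.70 × 45 = 49.82 mm
mid-season: 1.01 × 7.53 × 20 = 152.11 mm
late-season: 0.87 × 5.80 × 30 = 151.38 mm
Seasonal total = 353.31 mm

353 mm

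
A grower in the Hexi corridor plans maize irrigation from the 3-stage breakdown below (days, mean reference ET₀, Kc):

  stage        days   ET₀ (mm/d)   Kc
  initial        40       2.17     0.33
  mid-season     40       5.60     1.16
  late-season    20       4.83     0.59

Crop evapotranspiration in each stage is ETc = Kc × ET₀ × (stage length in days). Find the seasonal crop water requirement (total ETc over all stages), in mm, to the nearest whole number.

initial: 0.33 × 2.17 × 40 = 28.64 mm
mid-season: 1.16 × 5.60 × 40 = 259.84 mm
late-season: 0.59 × 4.83 × 20 = 56.99 mm
Seasonal total = 345.47 mm

345 mm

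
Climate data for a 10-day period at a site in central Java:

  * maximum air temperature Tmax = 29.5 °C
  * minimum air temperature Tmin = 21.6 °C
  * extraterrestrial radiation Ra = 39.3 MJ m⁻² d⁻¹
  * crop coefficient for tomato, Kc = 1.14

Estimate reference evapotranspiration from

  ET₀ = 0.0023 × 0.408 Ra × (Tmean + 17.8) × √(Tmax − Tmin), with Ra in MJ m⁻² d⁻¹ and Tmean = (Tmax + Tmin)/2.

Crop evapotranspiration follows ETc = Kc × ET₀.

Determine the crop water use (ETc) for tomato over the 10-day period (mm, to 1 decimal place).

51.2 mm

Tmean = (29.5 + 21.6)/2 = 25.55 °C
0.408 Ra = 0.408 × 39.3 = 16.0344 mm/d equivalent
ET₀ = 0.0023 × 16.0344 × (25.55 + 17.8) × √7.9 = 0.0023 × 16.0344 × 43.35 × 2.8107 = 4.4935 mm/d
ETc = Kc × ET₀ = 1.14 × 4.4935 = 5.1226 mm/d
Over 10 days: 5.1226 × 10 = 51.226 mm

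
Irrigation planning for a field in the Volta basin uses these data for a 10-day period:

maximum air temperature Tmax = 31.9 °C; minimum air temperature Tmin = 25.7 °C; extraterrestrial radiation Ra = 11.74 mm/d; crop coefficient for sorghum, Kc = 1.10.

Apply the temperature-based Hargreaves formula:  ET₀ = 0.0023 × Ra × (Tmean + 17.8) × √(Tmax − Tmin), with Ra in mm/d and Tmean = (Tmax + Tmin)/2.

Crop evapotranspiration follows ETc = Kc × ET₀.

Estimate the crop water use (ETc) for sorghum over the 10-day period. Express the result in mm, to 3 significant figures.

Tmean = (31.9 + 25.7)/2 = 28.80 °C
ET₀ = 0.0023 × 11.74 × (28.80 + 17.8) × √6.2 = 0.0023 × 11.74 × 46.60 × 2.4900 = 3.1332 mm/d
ETc = Kc × ET₀ = 1.10 × 3.1332 = 3.4465 mm/d
Over 10 days: 3.4465 × 10 = 34.465 mm

34.5 mm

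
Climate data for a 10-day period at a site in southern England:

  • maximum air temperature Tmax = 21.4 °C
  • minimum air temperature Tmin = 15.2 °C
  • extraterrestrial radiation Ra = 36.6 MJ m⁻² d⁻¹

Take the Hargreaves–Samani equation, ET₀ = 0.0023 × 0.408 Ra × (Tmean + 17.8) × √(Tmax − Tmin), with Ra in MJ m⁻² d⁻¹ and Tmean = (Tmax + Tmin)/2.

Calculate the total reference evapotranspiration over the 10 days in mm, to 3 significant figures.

Tmean = (21.4 + 15.2)/2 = 18.30 °C
0.408 Ra = 0.408 × 36.6 = 14.9328 mm/d equivalent
ET₀ = 0.0023 × 14.9328 × (18.30 + 17.8) × √6.2 = 0.0023 × 14.9328 × 36.10 × 2.4900 = 3.0873 mm/d
Over 10 days: 3.0873 × 10 = 30.873 mm

30.9 mm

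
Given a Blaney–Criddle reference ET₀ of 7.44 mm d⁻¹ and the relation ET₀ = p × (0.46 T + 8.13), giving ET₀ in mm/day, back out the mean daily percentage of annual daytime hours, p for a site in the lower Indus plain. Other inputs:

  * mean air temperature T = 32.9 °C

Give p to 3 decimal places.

p = ET₀ / (0.46 T + 8.13) = 7.44 / (0.46 × 32.9 + 8.13) = 7.44 / 23.264 = 0.3198

0.320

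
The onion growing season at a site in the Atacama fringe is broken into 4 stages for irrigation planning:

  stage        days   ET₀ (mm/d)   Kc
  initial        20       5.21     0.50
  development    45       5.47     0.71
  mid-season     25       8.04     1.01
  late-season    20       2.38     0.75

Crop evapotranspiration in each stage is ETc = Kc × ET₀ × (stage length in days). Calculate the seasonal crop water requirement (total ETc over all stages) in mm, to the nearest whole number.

466 mm

initial: 0.50 × 5.21 × 20 = 52.10 mm
development: 0.71 × 5.47 × 45 = 174.77 mm
mid-season: 1.01 × 8.04 × 25 = 203.01 mm
late-season: 0.75 × 2.38 × 20 = 35.70 mm
Seasonal total = 465.58 mm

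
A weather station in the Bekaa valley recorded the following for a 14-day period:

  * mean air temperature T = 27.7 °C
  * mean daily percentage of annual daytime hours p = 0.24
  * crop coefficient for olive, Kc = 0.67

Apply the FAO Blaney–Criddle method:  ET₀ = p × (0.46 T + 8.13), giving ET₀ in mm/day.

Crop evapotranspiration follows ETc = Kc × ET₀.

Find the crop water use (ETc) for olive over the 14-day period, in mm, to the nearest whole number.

ET₀ = 0.24 × (0.46 × 27.7 + 8.13) = 0.24 × 20.872 = 5.0093 mm/d
ETc = Kc × ET₀ = 0.67 × 5.0093 = 3.3562 mm/d
Over 14 days: 3.3562 × 14 = 46.987 mm

47 mm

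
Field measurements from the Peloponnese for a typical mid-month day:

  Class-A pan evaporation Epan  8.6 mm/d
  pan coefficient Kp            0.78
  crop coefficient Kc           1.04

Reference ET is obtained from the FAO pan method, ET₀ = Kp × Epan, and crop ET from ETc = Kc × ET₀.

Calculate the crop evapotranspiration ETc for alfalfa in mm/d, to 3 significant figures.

6.98 mm/d

ET₀ = 0.78 × 8.6 = 6.7080 mm/d
ETc = Kc × ET₀ = 1.04 × 6.7080 = 6.9763 mm/d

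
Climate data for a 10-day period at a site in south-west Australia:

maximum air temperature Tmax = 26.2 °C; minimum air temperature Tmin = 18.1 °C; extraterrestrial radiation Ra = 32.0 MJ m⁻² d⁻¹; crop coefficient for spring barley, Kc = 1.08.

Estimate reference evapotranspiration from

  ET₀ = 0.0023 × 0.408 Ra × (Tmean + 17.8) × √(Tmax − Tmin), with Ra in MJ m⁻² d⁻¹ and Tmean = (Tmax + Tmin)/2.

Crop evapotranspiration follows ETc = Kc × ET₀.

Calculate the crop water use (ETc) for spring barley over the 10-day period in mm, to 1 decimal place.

36.9 mm

Tmean = (26.2 + 18.1)/2 = 22.15 °C
0.408 Ra = 0.408 × 32.0 = 13.0560 mm/d equivalent
ET₀ = 0.0023 × 13.0560 × (22.15 + 17.8) × √8.1 = 0.0023 × 13.0560 × 39.95 × 2.8460 = 3.4142 mm/d
ETc = Kc × ET₀ = 1.08 × 3.4142 = 3.6873 mm/d
Over 10 days: 3.6873 × 10 = 36.873 mm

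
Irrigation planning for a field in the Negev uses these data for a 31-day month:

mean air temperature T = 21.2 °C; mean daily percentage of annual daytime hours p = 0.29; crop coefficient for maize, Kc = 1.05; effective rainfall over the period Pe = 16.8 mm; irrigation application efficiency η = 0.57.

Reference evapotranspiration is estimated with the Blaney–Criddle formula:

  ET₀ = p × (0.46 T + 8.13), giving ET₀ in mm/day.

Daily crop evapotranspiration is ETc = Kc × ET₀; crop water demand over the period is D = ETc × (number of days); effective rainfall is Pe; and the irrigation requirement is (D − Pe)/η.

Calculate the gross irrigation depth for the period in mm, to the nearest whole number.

ET₀ = 0.29 × (0.46 × 21.2 + 8.13) = 0.29 × 17.882 = 5.1858 mm/d
ETc = Kc × ET₀ = 1.05 × 5.1858 = 5.4451 mm/d
Crop demand D = ETc × 31 d = 5.4451 × 31 = 168.798 mm
D − Pe = 168.798 − 16.8 = 151.998 mm
Gross irrigation = 151.998 / 0.57 = 266.663 mm

267 mm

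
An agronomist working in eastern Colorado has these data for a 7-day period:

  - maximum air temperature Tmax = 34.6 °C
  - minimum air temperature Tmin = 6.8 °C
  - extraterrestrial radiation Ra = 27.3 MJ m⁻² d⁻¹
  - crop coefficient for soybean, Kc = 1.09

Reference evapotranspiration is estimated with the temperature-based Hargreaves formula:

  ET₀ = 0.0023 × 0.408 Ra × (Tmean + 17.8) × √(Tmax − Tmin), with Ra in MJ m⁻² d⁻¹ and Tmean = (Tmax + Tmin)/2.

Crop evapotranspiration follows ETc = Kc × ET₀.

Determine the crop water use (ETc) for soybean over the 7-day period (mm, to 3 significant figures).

Tmean = (34.6 + 6.8)/2 = 20.70 °C
0.408 Ra = 0.408 × 27.3 = 11.1384 mm/d equivalent
ET₀ = 0.0023 × 11.1384 × (20.70 + 17.8) × √27.8 = 0.0023 × 11.1384 × 38.50 × 5.2726 = 5.2004 mm/d
ETc = Kc × ET₀ = 1.09 × 5.2004 = 5.6684 mm/d
Over 7 days: 5.6684 × 7 = 39.679 mm

39.7 mm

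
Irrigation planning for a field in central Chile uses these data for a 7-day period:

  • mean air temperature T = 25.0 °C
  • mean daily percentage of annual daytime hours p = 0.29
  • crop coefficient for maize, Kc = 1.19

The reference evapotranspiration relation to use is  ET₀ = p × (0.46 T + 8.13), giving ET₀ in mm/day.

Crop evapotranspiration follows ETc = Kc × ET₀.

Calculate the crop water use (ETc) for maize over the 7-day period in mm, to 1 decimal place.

47.4 mm

ET₀ = 0.29 × (0.46 × 25.0 + 8.13) = 0.29 × 19.630 = 5.6927 mm/d
ETc = Kc × ET₀ = 1.19 × 5.6927 = 6.7743 mm/d
Over 7 days: 6.7743 × 7 = 47.420 mm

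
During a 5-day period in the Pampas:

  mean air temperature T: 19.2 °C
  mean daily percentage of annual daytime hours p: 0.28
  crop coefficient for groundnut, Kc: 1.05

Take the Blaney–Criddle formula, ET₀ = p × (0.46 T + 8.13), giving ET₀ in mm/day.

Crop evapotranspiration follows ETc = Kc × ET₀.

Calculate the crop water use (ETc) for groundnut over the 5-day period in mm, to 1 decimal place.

24.9 mm

ET₀ = 0.28 × (0.46 × 19.2 + 8.13) = 0.28 × 16.962 = 4.7494 mm/d
ETc = Kc × ET₀ = 1.05 × 4.7494 = 4.9869 mm/d
Over 5 days: 4.9869 × 5 = 24.935 mm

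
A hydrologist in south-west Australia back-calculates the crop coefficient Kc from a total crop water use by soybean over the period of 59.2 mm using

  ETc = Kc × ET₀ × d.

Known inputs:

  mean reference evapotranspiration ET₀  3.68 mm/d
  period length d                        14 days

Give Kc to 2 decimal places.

1.15

ETc = Kc × ET₀ × d  ⇒  Kc = ETc / (ET₀ × d)
Kc = 59.2 / (3.68 × 14) = 59.2 / 51.52 = 1.1491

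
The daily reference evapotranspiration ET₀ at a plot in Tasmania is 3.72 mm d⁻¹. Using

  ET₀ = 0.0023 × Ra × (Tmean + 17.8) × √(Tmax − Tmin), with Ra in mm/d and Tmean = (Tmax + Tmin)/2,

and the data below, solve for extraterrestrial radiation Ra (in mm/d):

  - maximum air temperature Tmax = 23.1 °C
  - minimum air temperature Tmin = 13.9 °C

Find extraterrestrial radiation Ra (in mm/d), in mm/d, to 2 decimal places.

Tmean = 18.50 °C; √ΔT = 3.0332
Ra = ET₀ / [0.0023 × (Tmean+17.8) × √ΔT] = 3.72 / (0.0023 × 36.30 × 3.0332) = 14.690 mm/d

14.69 mm/d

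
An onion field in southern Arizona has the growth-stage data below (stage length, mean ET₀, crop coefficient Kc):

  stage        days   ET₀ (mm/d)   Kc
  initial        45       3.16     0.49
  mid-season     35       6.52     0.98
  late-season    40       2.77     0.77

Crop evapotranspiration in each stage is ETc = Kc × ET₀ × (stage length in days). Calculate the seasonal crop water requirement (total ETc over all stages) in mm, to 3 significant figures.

379 mm

initial: 0.49 × 3.16 × 45 = 69.68 mm
mid-season: 0.98 × 6.52 × 35 = 223.64 mm
late-season: 0.77 × 2.77 × 40 = 85.32 mm
Seasonal total = 378.64 mm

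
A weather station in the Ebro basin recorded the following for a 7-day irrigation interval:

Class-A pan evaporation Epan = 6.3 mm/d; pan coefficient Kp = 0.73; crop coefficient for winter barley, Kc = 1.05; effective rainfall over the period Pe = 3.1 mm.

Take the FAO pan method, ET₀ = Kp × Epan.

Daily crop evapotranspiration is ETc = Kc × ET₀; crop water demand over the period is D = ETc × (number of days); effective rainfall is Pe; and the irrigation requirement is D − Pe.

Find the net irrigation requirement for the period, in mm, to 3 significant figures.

30.7 mm

ET₀ = 0.73 × 6.3 = 4.5990 mm/d
ETc = Kc × ET₀ = 1.05 × 4.5990 = 4.8290 mm/d
Crop demand D = ETc × 7 d = 4.8290 × 7 = 33.803 mm
D − Pe = 33.803 − 3.1 = 30.703 mm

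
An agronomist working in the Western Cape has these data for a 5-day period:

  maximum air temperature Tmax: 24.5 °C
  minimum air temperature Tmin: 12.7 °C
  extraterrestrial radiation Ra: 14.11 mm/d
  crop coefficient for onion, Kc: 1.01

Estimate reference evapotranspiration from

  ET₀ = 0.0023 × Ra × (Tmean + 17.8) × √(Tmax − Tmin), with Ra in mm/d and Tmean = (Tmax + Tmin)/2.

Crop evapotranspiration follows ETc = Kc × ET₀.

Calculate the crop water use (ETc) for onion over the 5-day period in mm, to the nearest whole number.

20 mm

Tmean = (24.5 + 12.7)/2 = 18.60 °C
ET₀ = 0.0023 × 14.11 × (18.60 + 17.8) × √11.8 = 0.0023 × 14.11 × 36.40 × 3.4351 = 4.0578 mm/d
ETc = Kc × ET₀ = 1.01 × 4.0578 = 4.0984 mm/d
Over 5 days: 4.0984 × 5 = 20.492 mm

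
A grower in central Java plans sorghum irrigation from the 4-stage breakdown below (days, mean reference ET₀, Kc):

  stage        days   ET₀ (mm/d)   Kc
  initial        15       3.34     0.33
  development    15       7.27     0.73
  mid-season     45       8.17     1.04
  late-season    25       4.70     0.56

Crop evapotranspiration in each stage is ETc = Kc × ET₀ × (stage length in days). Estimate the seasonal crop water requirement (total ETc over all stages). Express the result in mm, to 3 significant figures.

initial: 0.33 × 3.34 × 15 = 16.53 mm
development: 0.73 × 7.27 × 15 = 79.61 mm
mid-season: 1.04 × 8.17 × 45 = 382.36 mm
late-season: 0.56 × 4.70 × 25 = 65.80 mm
Seasonal total = 544.30 mm

544 mm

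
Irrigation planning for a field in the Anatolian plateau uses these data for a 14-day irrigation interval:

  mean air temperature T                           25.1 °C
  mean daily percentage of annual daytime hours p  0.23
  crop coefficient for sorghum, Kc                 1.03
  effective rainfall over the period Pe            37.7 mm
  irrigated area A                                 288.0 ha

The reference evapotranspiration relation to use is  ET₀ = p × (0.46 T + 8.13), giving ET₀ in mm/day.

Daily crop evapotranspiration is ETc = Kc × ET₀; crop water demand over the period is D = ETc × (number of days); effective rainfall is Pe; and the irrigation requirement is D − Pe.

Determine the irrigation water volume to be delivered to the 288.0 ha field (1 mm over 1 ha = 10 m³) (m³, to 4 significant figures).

ET₀ = 0.23 × (0.46 × 25.1 + 8.13) = 0.23 × 19.676 = 4.5255 mm/d
ETc = Kc × ET₀ = 1.03 × 4.5255 = 4.6613 mm/d
Crop demand D = ETc × 14 d = 4.6613 × 14 = 65.258 mm
D − Pe = 65.258 − 37.7 = 27.558 mm
Volume = 27.558 mm × 288.0 ha × 10 = 79367.0 m³

79370 m³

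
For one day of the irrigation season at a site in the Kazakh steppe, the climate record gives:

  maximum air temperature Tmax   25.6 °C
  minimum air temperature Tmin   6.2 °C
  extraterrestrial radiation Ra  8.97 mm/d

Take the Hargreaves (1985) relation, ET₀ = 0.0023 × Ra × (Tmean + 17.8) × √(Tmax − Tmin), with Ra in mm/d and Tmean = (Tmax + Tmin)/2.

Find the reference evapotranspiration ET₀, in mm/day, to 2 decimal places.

Tmean = (25.6 + 6.2)/2 = 15.90 °C
ET₀ = 0.0023 × 8.97 × (15.90 + 17.8) × √19.4 = 0.0023 × 8.97 × 33.70 × 4.4045 = 3.0623 mm/d

3.06 mm/day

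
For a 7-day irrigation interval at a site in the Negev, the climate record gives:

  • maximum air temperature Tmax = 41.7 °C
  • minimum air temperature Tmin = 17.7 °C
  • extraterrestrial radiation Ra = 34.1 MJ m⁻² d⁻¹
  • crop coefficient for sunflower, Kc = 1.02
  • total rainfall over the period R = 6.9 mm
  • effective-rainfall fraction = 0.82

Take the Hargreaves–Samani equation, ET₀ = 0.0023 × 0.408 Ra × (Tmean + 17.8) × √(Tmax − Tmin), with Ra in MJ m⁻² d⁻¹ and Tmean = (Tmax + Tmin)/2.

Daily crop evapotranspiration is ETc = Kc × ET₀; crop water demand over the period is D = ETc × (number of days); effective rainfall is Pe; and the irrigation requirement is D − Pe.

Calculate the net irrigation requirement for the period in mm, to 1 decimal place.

47.5 mm

Tmean = (41.7 + 17.7)/2 = 29.70 °C
0.408 Ra = 0.408 × 34.1 = 13.9128 mm/d equivalent
ET₀ = 0.0023 × 13.9128 × (29.70 + 17.8) × √24.0 = 0.0023 × 13.9128 × 47.50 × 4.8990 = 7.4463 mm/d
ETc = Kc × ET₀ = 1.02 × 7.4463 = 7.5952 mm/d
Crop demand D = ETc × 7 d = 7.5952 × 7 = 53.166 mm
Pe = 0.82 × 6.9 = 5.658 mm
D − Pe = 53.166 − 5.658 = 47.508 mm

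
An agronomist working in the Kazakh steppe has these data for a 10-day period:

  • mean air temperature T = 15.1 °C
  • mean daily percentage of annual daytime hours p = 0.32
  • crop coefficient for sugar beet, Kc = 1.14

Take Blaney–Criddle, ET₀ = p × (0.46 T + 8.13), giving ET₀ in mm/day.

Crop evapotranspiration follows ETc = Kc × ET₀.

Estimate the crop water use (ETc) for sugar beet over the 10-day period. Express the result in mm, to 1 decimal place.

ET₀ = 0.32 × (0.46 × 15.1 + 8.13) = 0.32 × 15.076 = 4.8243 mm/d
ETc = Kc × ET₀ = 1.14 × 4.8243 = 5.4997 mm/d
Over 10 days: 5.4997 × 10 = 54.997 mm

55.0 mm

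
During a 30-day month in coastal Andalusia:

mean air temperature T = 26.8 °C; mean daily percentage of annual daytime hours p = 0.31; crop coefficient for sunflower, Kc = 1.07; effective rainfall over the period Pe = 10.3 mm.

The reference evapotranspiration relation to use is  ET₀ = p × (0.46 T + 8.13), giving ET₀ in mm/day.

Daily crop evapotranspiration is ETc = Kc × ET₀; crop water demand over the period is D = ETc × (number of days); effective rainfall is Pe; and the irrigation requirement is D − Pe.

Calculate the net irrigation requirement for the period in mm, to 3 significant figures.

ET₀ = 0.31 × (0.46 × 26.8 + 8.13) = 0.31 × 20.458 = 6.3420 mm/d
ETc = Kc × ET₀ = 1.07 × 6.3420 = 6.7859 mm/d
Crop demand D = ETc × 30 d = 6.7859 × 30 = 203.577 mm
D − Pe = 203.577 − 10.3 = 193.277 mm

193 mm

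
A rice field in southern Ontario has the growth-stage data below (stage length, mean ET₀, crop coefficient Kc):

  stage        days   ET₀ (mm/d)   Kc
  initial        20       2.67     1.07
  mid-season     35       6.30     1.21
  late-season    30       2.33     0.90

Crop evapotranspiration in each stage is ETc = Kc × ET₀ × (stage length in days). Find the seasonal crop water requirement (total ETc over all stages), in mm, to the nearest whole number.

387 mm

initial: 1.07 × 2.67 × 20 = 57.14 mm
mid-season: 1.21 × 6.30 × 35 = 266.81 mm
late-season: 0.90 × 2.33 × 30 = 62.91 mm
Seasonal total = 386.86 mm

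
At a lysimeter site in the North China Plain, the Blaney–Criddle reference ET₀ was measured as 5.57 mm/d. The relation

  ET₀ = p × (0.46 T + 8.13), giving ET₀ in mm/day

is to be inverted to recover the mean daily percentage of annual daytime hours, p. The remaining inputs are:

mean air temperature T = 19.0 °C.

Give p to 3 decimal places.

p = ET₀ / (0.46 T + 8.13) = 5.57 / (0.46 × 19.0 + 8.13) = 5.57 / 16.870 = 0.3302

0.330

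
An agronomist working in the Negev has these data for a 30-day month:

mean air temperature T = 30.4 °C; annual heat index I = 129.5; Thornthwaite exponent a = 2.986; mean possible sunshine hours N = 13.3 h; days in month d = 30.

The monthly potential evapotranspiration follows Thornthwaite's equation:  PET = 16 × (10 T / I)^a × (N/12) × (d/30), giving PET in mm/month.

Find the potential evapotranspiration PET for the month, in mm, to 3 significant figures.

10T/I = 10 × 30.4 / 129.5 = 2.3475
(10T/I)^a = 2.3475^2.986 = 12.7829
Uncorrected PET = 16 × 12.7829 = 204.526 mm
Correction = (N/12)(d/30) = (13.3/12)(30/30) = 1.1083
PET = 204.526 × 1.1083 = 226.676 mm/month

227 mm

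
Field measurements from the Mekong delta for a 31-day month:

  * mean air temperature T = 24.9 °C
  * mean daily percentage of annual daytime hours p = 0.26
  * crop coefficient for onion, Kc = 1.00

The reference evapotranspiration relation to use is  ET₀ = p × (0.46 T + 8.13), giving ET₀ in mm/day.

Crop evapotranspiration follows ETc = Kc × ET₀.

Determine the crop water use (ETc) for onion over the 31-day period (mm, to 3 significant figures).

158 mm

ET₀ = 0.26 × (0.46 × 24.9 + 8.13) = 0.26 × 19.584 = 5.0918 mm/d
ETc = Kc × ET₀ = 1.00 × 5.0918 = 5.0918 mm/d
Over 31 days: 5.0918 × 31 = 157.846 mm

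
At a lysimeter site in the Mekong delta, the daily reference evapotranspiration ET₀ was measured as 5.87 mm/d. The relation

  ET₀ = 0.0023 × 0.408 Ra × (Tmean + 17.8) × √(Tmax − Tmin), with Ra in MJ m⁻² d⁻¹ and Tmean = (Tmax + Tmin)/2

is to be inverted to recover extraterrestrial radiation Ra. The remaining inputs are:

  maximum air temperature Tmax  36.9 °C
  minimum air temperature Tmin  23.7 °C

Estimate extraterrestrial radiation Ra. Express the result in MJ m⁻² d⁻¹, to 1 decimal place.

Tmean = (36.9+23.7)/2 = 30.30 °C; ΔT = 13.2
Ra = ET₀ / [0.0023 × 0.408 × (Tmean+17.8) × √ΔT]
   = 5.87 / (0.0023 × 0.408 × 48.10 × 3.6332) = 35.794 MJ m⁻² d⁻¹

35.8 MJ m⁻² d⁻¹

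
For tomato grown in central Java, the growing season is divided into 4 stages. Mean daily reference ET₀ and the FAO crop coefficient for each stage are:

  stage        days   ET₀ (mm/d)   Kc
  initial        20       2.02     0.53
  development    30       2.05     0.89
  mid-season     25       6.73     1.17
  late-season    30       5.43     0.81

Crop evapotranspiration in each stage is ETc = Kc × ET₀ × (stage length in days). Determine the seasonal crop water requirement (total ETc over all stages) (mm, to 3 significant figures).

405 mm

initial: 0.53 × 2.02 × 20 = 21.41 mm
development: 0.89 × 2.05 × 30 = 54.74 mm
mid-season: 1.17 × 6.73 × 25 = 196.85 mm
late-season: 0.81 × 5.43 × 30 = 131.95 mm
Seasonal total = 404.95 mm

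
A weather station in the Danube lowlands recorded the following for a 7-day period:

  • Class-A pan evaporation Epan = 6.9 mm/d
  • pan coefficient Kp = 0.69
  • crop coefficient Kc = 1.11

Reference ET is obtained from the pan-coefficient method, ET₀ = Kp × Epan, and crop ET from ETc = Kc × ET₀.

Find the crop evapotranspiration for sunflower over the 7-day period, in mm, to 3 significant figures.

37.0 mm

ET₀ = 0.69 × 6.9 = 4.7610 mm/d
ETc = Kc × ET₀ = 1.11 × 4.7610 = 5.2847 mm/d
Over 7 days: 5.2847 × 7 = 36.993 mm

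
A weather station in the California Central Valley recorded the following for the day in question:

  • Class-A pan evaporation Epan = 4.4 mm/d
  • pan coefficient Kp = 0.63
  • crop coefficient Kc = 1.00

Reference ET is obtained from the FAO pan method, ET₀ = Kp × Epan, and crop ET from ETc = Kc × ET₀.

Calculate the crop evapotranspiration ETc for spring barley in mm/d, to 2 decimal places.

ET₀ = 0.63 × 4.4 = 2.7720 mm/d
ETc = Kc × ET₀ = 1.00 × 2.7720 = 2.7720 mm/d

2.77 mm/d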